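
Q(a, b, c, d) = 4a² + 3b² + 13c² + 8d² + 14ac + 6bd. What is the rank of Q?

4

The symmetric matrix is A = [[4, 0, 7, 0], [0, 3, 0, 3], [7, 0, 13, 0], [0, 3, 0, 8]].
An LDLᵀ factorisation of A has diagonal entries 4, 3, 3/4, 5.
So there are 4 positive pivots.
The rank is the number of nonzero pivots: 4.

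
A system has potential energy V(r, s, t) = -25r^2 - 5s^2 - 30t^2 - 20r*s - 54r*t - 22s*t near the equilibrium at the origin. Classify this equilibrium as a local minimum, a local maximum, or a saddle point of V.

local maximum

The Hessian at the origin is H = [[-50, -20, -54], [-20, -10, -22], [-54, -22, -60]].
Row-reducing H symmetrically gives the diagonal entries -50, -2, -8/5.
So there are 3 negative pivots.
H is negative definite, so the origin is a strict local maximum.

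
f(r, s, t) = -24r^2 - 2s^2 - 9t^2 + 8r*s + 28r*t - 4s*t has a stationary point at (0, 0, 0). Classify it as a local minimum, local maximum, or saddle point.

The Hessian at the origin is H = [[-48, 8, 28], [8, -4, -4], [28, -4, -18]].
Applying the same elementary operations to the rows and columns of H produces a congruent diagonal matrix with entries -48, -8/3, -3/2.
That gives 3 negative pivots.
H is negative definite, so the origin is a strict local maximum.

local maximum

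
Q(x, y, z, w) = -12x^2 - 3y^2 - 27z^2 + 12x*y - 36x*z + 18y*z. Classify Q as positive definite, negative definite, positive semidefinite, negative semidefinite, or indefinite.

negative semidefinite

Write A = [[-12, 6, -18, 0], [6, -3, 9, 0], [-18, 9, -27, 0], [0, 0, 0, 0]].
Row-reducing A symmetrically gives the diagonal entries -12, 0, 0, 0.
So there are 1 negative, 3 zero pivots.
Hence Q is negative semidefinite.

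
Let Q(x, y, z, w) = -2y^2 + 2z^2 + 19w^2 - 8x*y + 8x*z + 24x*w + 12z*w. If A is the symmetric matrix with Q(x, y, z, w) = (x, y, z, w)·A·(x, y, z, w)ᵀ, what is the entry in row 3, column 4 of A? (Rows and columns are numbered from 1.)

6

The coefficient of z·w in Q is 12. For a symmetric A this equals A[3,4] + A[4,3] = 2·A[3,4].
So A[3,4] = 12/2 = 6.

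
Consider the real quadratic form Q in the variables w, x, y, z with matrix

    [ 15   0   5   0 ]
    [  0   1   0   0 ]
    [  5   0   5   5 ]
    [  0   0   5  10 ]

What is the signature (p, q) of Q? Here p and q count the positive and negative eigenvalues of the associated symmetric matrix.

Congruent diagonalization of A (simultaneous row and column reduction) yields pivots 15, 1, 10/3, 5/2.
Counting signs: 4 positive.

(4, 0)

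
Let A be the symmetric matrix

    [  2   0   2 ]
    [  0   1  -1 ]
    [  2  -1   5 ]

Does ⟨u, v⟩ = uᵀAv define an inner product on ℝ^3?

yes

Symmetric row and column elimination reduces A to a congruent diagonal form with pivots 2, 1, 2.
That gives 3 positive pivots.
Hence Q is positive definite.
⟨·,·⟩ is an inner product exactly when A is positive definite.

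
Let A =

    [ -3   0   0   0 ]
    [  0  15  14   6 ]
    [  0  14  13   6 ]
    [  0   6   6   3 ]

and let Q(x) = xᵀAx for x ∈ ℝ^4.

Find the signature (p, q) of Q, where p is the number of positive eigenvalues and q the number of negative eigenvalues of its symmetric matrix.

Row-reducing A symmetrically gives the diagonal entries -3, 15, -1/15, 3.
So there are 2 positive, 2 negative pivots.

(2, 2)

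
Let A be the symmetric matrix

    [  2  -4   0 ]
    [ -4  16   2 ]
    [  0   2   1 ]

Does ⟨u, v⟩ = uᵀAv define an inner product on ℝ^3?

Congruent diagonalization of A (simultaneous row and column reduction) yields pivots 2, 8, 1/2.
So there are 3 positive pivots.
Hence Q is positive definite.
⟨·,·⟩ is an inner product exactly when A is positive definite.

yes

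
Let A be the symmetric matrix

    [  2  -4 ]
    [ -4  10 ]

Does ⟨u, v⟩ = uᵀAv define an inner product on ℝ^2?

Leading principal minors: Δ_1 = 2, Δ_2 = 4.
All leading principal minors are positive, so by Sylvester's criterion Q is positive definite.
⟨·,·⟩ is an inner product exactly when A is positive definite.

yes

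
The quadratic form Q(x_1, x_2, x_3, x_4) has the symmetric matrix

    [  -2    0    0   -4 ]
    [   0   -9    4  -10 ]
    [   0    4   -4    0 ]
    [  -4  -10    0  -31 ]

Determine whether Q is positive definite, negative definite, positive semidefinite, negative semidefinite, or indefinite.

negative definite

An LDLᵀ factorisation of A has diagonal entries -2, -9, -20/9, -3.
So there are 4 negative pivots.
Hence Q is negative definite.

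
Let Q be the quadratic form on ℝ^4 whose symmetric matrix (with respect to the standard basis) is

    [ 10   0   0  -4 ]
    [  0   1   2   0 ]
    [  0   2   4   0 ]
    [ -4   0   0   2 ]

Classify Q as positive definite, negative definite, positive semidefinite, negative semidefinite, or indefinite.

positive semidefinite

Row-reducing A symmetrically gives the diagonal entries 10, 1, 0, 2/5.
That gives 3 positive, 1 zero pivots.
Hence Q is positive semidefinite.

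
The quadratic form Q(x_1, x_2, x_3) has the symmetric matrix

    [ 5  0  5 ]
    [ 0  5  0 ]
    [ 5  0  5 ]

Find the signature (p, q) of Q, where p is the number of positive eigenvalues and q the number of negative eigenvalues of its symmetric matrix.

Applying the same elementary operations to the rows and columns of A produces a congruent diagonal matrix with entries 5, 5, 0.
So there are 2 positive, 1 zero pivots.

(2, 0)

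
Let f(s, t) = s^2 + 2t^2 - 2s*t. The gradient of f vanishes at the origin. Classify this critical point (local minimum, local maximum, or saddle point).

The Hessian at the origin is H = [[2, -2], [-2, 4]].
det H = 2·4 − (-2)² = 4 > 0 and H[1,1] = 2 > 0, so H is positive definite.
Therefore the origin is a local minimum.

local minimum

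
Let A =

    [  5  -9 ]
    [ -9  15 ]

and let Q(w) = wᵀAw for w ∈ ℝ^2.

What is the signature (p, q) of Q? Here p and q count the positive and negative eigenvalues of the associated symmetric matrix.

Symmetric row and column elimination reduces A to a congruent diagonal form with pivots 5, -6/5.
So there are 1 positive, 1 negative pivots.

(1, 1)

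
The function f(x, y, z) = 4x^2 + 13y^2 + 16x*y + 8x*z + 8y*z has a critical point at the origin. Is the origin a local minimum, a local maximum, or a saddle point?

The Hessian at the origin is H = [[8, 16, 8], [16, 26, 8], [8, 8, 0]].
An LDLᵀ factorisation of H has diagonal entries 8, -6, 8/3.
That gives 2 positive, 1 negative pivots.
H is indefinite, so the origin is a saddle point.

saddle point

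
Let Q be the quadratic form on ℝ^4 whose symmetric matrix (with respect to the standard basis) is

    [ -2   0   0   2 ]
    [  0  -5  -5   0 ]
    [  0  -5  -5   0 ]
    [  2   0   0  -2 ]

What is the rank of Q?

2

Row-reducing A symmetrically gives the diagonal entries -2, -5, 0, 0.
That gives 2 negative, 2 zero pivots.
The rank is the number of nonzero pivots: 2.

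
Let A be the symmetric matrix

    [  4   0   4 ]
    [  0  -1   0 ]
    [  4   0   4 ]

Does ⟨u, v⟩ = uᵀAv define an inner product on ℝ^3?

no

Symmetric row and column elimination reduces A to a congruent diagonal form with pivots 4, -1, 0.
That gives 1 positive, 1 negative, 1 zero pivots.
Hence Q is indefinite.
⟨·,·⟩ is an inner product exactly when A is positive definite.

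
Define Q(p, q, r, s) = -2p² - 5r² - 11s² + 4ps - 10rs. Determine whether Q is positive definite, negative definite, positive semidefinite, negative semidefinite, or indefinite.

negative semidefinite

The associated matrix is A = [[-2, 0, 0, 2], [0, 0, 0, 0], [0, 0, -5, -5], [2, 0, -5, -11]].
Applying the same elementary operations to the rows and columns of A produces a congruent diagonal matrix with entries -2, 0, -5, -4.
That gives 3 negative, 1 zero pivots.
Hence Q is negative semidefinite.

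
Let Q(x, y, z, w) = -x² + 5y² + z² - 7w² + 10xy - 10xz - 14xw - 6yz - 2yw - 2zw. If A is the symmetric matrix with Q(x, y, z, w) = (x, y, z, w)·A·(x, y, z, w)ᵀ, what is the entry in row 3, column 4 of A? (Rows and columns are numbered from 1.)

-1

The coefficient of z·w in Q is -2. For a symmetric A this equals A[3,4] + A[4,3] = 2·A[3,4].
So A[3,4] = -2/2 = -1.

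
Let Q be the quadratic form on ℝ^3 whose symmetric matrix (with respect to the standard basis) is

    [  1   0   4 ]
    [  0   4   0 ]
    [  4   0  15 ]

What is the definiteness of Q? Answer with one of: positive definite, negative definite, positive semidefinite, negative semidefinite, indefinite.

Applying the same elementary operations to the rows and columns of A produces a congruent diagonal matrix with entries 1, 4, -1.
That gives 2 positive, 1 negative pivots.
Hence Q is indefinite.

indefinite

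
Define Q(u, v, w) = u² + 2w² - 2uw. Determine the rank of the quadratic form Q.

2

The symmetric matrix is A = [[1, 0, -1], [0, 0, 0], [-1, 0, 2]].
Applying the same elementary operations to the rows and columns of A produces a congruent diagonal matrix with entries 1, 0, 1.
So there are 2 positive, 1 zero pivots.
The rank is the number of nonzero pivots: 2.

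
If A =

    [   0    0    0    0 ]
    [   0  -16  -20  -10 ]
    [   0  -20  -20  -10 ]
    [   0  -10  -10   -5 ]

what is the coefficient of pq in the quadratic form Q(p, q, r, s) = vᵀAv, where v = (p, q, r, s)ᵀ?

The coefficient of pq is A[1,2] + A[2,1] = 2·0 = 0.

0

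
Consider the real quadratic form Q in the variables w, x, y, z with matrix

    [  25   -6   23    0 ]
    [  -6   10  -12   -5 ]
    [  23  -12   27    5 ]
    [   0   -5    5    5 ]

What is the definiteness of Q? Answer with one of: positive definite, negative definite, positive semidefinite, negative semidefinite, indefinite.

positive definite

Leading principal minors: Δ_1 = 25, Δ_2 = 214, Δ_3 = 200, Δ_4 = 100.
All leading principal minors are positive, so by Sylvester's criterion Q is positive definite.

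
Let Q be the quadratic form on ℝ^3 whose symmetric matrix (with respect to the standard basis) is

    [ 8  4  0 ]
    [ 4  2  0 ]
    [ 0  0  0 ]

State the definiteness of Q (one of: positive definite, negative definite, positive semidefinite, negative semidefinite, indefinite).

Applying the same elementary operations to the rows and columns of A produces a congruent diagonal matrix with entries 8, 0, 0.
That gives 1 positive, 2 zero pivots.
Hence Q is positive semidefinite.

positive semidefinite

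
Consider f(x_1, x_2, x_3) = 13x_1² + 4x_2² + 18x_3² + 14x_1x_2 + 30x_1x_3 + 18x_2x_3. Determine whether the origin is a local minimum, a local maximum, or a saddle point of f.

saddle point

The Hessian at the origin is H = [[26, 14, 30], [14, 8, 18], [30, 18, 36]].
An LDLᵀ factorisation of H has diagonal entries 26, 6/13, -6.
So there are 2 positive, 1 negative pivots.
H is indefinite, so the origin is a saddle point.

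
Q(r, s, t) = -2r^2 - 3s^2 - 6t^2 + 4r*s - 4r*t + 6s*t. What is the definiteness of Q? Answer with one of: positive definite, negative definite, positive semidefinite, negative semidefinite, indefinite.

Write A = [[-2, 2, -2], [2, -3, 3], [-2, 3, -6]].
Row-reducing A symmetrically gives the diagonal entries -2, -1, -3.
Counting signs: 3 negative.
Hence Q is negative definite.

negative definite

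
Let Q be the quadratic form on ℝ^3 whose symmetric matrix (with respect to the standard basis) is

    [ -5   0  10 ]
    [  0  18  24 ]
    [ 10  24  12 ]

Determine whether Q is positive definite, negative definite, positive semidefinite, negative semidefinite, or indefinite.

indefinite

Congruent diagonalization of A (simultaneous row and column reduction) yields pivots -5, 18, 0.
That gives 1 positive, 1 negative, 1 zero pivots.
Hence Q is indefinite.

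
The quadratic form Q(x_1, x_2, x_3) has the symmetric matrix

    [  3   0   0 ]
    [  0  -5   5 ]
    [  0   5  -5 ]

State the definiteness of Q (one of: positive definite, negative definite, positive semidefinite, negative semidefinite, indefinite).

indefinite

Symmetric row and column elimination reduces A to a congruent diagonal form with pivots 3, -5, 0.
So there are 1 positive, 1 negative, 1 zero pivots.
Hence Q is indefinite.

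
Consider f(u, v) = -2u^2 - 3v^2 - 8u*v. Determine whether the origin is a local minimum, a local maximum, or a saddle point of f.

The Hessian at the origin is H = [[-4, -8], [-8, -6]].
det H = -4·-6 − (-8)² = -40 < 0, so H is indefinite.
Therefore the origin is a saddle point.

saddle point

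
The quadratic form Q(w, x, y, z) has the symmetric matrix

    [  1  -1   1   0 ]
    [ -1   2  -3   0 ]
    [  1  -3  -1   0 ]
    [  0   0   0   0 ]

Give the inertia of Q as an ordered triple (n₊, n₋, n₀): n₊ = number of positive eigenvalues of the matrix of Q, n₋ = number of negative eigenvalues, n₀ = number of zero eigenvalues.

(2, 1, 1)

Row-reducing A symmetrically gives the diagonal entries 1, 1, -6, 0.
Counting signs: 2 positive, 1 negative, 1 zero.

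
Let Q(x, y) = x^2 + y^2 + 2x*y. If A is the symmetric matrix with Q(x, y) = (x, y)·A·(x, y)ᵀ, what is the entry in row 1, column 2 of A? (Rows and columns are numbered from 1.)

The coefficient of x·y in Q is 2. For a symmetric A this equals A[1,2] + A[2,1] = 2·A[1,2].
So A[1,2] = 2/2 = 1.

1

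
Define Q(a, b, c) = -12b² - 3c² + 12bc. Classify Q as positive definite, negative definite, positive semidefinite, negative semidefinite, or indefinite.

The symmetric matrix is A = [[0, 0, 0], [0, -12, 6], [0, 6, -3]].
Symmetric row and column elimination reduces A to a congruent diagonal form with pivots 0, -12, 0.
So there are 1 negative, 2 zero pivots.
Hence Q is negative semidefinite.

negative semidefinite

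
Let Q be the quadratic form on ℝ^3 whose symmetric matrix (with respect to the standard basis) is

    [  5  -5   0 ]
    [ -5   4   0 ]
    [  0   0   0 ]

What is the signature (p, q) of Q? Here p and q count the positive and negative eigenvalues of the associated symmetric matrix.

(1, 1)

Symmetric row and column elimination reduces A to a congruent diagonal form with pivots 5, -1, 0.
So there are 1 positive, 1 negative, 1 zero pivots.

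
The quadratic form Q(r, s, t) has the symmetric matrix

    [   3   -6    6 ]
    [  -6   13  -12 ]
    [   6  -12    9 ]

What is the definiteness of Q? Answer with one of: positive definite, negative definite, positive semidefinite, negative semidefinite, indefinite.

Congruent diagonalization of A (simultaneous row and column reduction) yields pivots 3, 1, -3.
Counting signs: 2 positive, 1 negative.
Hence Q is indefinite.

indefinite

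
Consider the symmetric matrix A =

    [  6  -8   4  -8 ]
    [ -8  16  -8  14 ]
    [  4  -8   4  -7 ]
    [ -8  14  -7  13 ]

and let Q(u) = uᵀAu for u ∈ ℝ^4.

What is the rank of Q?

Symmetric row and column elimination reduces A to a congruent diagonal form with pivots 6, 16/3, 0, 1/4.
Counting signs: 3 positive, 1 zero.
The rank is the number of nonzero pivots: 3.

3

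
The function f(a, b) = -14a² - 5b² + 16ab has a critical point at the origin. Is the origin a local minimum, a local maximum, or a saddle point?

The Hessian at the origin is H = [[-28, 16], [16, -10]].
det H = -28·-10 − (16)² = 24 > 0 and H[1,1] = -28 < 0, so H is negative definite.
Therefore the origin is a local maximum.

local maximum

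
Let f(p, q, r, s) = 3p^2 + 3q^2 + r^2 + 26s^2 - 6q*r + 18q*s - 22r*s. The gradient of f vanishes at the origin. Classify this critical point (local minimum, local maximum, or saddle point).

saddle point

The Hessian at the origin is H = [[6, 0, 0, 0], [0, 6, -6, 18], [0, -6, 2, -22], [0, 18, -22, 52]].
Symmetric row and column elimination reduces H to a congruent diagonal form with pivots 6, 6, -4, 2.
Counting signs: 3 positive, 1 negative.
H is indefinite, so the origin is a saddle point.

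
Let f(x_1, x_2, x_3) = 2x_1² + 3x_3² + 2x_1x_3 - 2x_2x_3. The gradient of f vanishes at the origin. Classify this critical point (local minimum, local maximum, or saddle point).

saddle point

The Hessian at the origin is H = [[4, 0, 2], [0, 0, -2], [2, -2, 6]].
H is indefinite, so the origin is a saddle point.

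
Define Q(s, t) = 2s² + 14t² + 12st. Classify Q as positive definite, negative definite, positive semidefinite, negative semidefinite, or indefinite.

indefinite

The symmetric matrix of Q is [[2, 6], [6, 14]].
For the 2×2 matrix [[2, 6], [6, 14]]: det = 2·14 − (6)² = -8, trace = 16.
det < 0 so the eigenvalues have opposite signs; the form is indefinite.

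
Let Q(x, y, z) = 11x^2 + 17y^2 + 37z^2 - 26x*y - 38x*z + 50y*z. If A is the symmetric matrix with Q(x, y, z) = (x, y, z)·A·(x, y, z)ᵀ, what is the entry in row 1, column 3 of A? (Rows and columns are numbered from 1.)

-19

The coefficient of x·z in Q is -38. For a symmetric A this equals A[1,3] + A[3,1] = 2·A[1,3].
So A[1,3] = -38/2 = -19.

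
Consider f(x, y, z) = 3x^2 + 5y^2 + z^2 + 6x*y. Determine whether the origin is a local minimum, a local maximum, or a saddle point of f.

local minimum

The Hessian at the origin is H = [[6, 6, 0], [6, 10, 0], [0, 0, 2]].
An LDLᵀ factorisation of H has diagonal entries 6, 4, 2.
That gives 3 positive pivots.
H is positive definite, so the origin is a strict local minimum.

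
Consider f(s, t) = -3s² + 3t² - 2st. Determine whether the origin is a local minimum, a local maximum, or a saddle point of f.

The Hessian at the origin is H = [[-6, -2], [-2, 6]].
det H = -6·6 − (-2)² = -40 < 0, so H is indefinite.
Therefore the origin is a saddle point.

saddle point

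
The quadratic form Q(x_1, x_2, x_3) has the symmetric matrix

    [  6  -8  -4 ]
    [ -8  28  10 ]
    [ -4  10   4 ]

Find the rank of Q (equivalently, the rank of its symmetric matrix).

Row-reducing A symmetrically gives the diagonal entries 6, 52/3, 1/13.
Counting signs: 3 positive.
The rank is the number of nonzero pivots: 3.

3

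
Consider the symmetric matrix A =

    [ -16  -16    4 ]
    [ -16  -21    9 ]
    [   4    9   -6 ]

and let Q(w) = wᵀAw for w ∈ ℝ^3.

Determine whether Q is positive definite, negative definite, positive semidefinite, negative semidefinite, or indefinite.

negative semidefinite

Symmetric row and column elimination reduces A to a congruent diagonal form with pivots -16, -5, 0.
Counting signs: 2 negative, 1 zero.
Hence Q is negative semidefinite.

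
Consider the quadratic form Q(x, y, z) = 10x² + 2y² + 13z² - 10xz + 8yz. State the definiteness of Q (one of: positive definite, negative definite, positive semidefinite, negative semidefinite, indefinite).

positive definite

The symmetric matrix of Q is A = [[10, 0, -5], [0, 2, 4], [-5, 4, 13]].
Leading principal minors: Δ_1 = 10, Δ_2 = 20, Δ_3 = 50.
All leading principal minors are positive, so by Sylvester's criterion Q is positive definite.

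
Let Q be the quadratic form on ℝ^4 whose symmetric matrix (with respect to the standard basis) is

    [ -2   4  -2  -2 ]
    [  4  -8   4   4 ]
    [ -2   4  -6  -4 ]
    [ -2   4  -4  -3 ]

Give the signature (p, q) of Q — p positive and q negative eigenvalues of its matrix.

(0, 2)

Symmetric row and column elimination reduces A to a congruent diagonal form with pivots -2, 0, -4, 0.
So there are 2 negative, 2 zero pivots.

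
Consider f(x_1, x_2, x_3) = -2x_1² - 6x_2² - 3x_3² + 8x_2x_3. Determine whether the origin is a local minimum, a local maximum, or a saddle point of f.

local maximum

The Hessian at the origin is H = [[-4, 0, 0], [0, -12, 8], [0, 8, -6]].
Applying the same elementary operations to the rows and columns of H produces a congruent diagonal matrix with entries -4, -12, -2/3.
So there are 3 negative pivots.
H is negative definite, so the origin is a strict local maximum.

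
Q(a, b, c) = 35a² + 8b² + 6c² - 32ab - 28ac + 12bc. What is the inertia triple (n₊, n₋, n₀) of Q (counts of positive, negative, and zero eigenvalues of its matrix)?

(3, 0, 0)

Write A = [[35, -16, -14], [-16, 8, 6], [-14, 6, 6]].
Congruent diagonalization of A (simultaneous row and column reduction) yields pivots 35, 24/35, 1/6.
Counting signs: 3 positive.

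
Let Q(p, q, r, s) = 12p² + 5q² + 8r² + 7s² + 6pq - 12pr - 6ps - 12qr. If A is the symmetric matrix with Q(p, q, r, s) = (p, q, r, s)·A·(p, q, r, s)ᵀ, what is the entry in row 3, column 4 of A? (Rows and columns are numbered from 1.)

0

The coefficient of r·s in Q is 0. For a symmetric A this equals A[3,4] + A[4,3] = 2·A[3,4].
So A[3,4] = 0/2 = 0.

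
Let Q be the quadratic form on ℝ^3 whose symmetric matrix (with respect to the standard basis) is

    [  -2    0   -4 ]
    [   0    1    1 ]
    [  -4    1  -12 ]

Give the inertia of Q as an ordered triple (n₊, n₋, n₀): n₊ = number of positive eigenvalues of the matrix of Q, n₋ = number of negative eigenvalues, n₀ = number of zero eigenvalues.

(1, 2, 0)

Applying the same elementary operations to the rows and columns of A produces a congruent diagonal matrix with entries -2, 1, -5.
Counting signs: 1 positive, 2 negative.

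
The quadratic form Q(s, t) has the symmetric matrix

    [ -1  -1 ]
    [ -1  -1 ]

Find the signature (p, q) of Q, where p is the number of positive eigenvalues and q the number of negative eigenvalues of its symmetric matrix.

(0, 1)

Symmetric row and column elimination reduces A to a congruent diagonal form with pivots -1, 0.
Counting signs: 1 negative, 1 zero.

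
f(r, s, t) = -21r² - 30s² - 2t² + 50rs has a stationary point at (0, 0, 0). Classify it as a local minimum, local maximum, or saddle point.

local maximum

The Hessian at the origin is H = [[-42, 50, 0], [50, -60, 0], [0, 0, -4]].
Applying the same elementary operations to the rows and columns of H produces a congruent diagonal matrix with entries -42, -10/21, -4.
So there are 3 negative pivots.
H is negative definite, so the origin is a strict local maximum.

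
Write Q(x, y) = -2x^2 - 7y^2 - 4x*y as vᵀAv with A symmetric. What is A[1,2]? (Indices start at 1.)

The coefficient of x·y in Q is -4. For a symmetric A this equals A[1,2] + A[2,1] = 2·A[1,2].
So A[1,2] = -4/2 = -2.

-2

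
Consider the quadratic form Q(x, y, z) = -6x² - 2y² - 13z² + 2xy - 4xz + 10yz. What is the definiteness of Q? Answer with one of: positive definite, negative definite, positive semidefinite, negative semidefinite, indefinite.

negative definite

The symmetric matrix of Q is A = [[-6, 1, -2], [1, -2, 5], [-2, 5, -13]].
Leading principal minors: Δ_1 = -6, Δ_2 = 11, Δ_3 = -5.
The signs alternate starting with Δ_1 < 0, so by Sylvester's criterion Q is negative definite.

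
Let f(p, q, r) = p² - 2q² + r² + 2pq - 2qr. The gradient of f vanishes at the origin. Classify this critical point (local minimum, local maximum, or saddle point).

The Hessian at the origin is H = [[2, 2, 0], [2, -4, -2], [0, -2, 2]].
Congruent diagonalization of H (simultaneous row and column reduction) yields pivots 2, -6, 8/3.
That gives 2 positive, 1 negative pivots.
H is indefinite, so the origin is a saddle point.

saddle point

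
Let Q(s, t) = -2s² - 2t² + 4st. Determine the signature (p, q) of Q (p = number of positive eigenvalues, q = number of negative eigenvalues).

The symmetric matrix is A = [[-2, 2], [2, -2]].
Applying the same elementary operations to the rows and columns of A produces a congruent diagonal matrix with entries -2, 0.
So there are 1 negative, 1 zero pivots.

(0, 1)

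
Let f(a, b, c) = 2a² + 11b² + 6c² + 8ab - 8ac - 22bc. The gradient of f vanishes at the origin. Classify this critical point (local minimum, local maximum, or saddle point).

saddle point

The Hessian at the origin is H = [[4, 8, -8], [8, 22, -22], [-8, -22, 12]].
Symmetric row and column elimination reduces H to a congruent diagonal form with pivots 4, 6, -10.
So there are 2 positive, 1 negative pivots.
H is indefinite, so the origin is a saddle point.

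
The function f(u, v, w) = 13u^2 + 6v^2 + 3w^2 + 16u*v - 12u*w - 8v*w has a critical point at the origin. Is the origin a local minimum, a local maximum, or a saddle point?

local minimum

The Hessian at the origin is H = [[26, 16, -12], [16, 12, -8], [-12, -8, 6]].
An LDLᵀ factorisation of H has diagonal entries 26, 28/13, 2/7.
Counting signs: 3 positive.
H is positive definite, so the origin is a strict local minimum.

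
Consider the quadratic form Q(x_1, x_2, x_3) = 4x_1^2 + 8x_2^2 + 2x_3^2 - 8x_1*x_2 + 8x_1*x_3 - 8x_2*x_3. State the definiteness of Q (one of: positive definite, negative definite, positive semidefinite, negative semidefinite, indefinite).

indefinite

Write A = [[4, -4, 4], [-4, 8, -4], [4, -4, 2]].
Applying the same elementary operations to the rows and columns of A produces a congruent diagonal matrix with entries 4, 4, -2.
Counting signs: 2 positive, 1 negative.
Hence Q is indefinite.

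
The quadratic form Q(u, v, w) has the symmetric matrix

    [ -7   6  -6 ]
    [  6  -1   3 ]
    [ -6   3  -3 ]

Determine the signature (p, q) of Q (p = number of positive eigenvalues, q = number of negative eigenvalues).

An LDLᵀ factorisation of A has diagonal entries -7, 29/7, 30/29.
Counting signs: 2 positive, 1 negative.

(2, 1)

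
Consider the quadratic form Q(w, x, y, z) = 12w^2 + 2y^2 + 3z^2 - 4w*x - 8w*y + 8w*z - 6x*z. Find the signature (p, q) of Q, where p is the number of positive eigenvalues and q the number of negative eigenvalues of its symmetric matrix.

(2, 1)

Write A = [[12, -2, -4, 4], [-2, 0, 0, -3], [-4, 0, 2, 0], [4, -3, 0, 3]].
Congruent diagonalization of A (simultaneous row and column reduction) yields pivots 12, -1/3, 2, 0.
That gives 2 positive, 1 negative, 1 zero pivots.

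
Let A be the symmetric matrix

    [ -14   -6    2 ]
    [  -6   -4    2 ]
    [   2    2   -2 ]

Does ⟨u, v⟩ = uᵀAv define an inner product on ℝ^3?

no

Leading principal minors: Δ_1 = -14, Δ_2 = 20, Δ_3 = -16.
The signs alternate starting with Δ_1 < 0, so by Sylvester's criterion Q is negative definite.
⟨·,·⟩ is an inner product exactly when A is positive definite.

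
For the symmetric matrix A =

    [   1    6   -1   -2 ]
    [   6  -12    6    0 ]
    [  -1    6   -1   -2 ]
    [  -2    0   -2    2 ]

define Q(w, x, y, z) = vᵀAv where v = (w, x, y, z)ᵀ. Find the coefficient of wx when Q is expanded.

12

The coefficient of wx is A[1,2] + A[2,1] = 2·6 = 12.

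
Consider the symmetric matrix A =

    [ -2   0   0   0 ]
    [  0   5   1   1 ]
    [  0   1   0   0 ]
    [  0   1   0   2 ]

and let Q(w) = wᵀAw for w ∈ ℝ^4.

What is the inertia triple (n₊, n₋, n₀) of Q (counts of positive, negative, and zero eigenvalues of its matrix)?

Applying the same elementary operations to the rows and columns of A produces a congruent diagonal matrix with entries -2, 5, -1/5, 2.
Counting signs: 2 positive, 2 negative.

(2, 2, 0)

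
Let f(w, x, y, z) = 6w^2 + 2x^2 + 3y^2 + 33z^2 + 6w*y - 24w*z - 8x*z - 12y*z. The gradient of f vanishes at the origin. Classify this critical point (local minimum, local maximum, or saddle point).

local minimum

The Hessian at the origin is H = [[12, 0, 6, -24], [0, 4, 0, -8], [6, 0, 6, -12], [-24, -8, -12, 66]].
Congruent diagonalization of H (simultaneous row and column reduction) yields pivots 12, 4, 3, 2.
Counting signs: 4 positive.
H is positive definite, so the origin is a strict local minimum.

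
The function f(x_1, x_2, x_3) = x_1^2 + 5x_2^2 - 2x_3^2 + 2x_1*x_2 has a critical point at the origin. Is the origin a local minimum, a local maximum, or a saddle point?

The Hessian at the origin is H = [[2, 2, 0], [2, 10, 0], [0, 0, -4]].
Applying the same elementary operations to the rows and columns of H produces a congruent diagonal matrix with entries 2, 8, -4.
Counting signs: 2 positive, 1 negative.
H is indefinite, so the origin is a saddle point.

saddle point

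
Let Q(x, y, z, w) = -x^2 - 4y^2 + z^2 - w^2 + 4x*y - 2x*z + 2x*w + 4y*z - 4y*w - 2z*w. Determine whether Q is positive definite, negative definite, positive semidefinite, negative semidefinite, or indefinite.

The associated matrix is A = [[-1, 2, -1, 1], [2, -4, 2, -2], [-1, 2, 1, -1], [1, -2, -1, -1]].
Applying the same elementary operations to the rows and columns of A produces a congruent diagonal matrix with entries -1, 0, 2, -2.
So there are 1 positive, 2 negative, 1 zero pivots.
Hence Q is indefinite.

indefinite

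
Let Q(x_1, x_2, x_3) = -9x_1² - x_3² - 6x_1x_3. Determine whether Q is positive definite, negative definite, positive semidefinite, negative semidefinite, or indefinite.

Write A = [[-9, 0, -3], [0, 0, 0], [-3, 0, -1]].
Congruent diagonalization of A (simultaneous row and column reduction) yields pivots -9, 0, 0.
Counting signs: 1 negative, 2 zero.
Hence Q is negative semidefinite.

negative semidefinite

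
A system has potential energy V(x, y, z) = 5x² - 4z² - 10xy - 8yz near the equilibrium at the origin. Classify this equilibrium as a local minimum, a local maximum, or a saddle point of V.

saddle point

The Hessian at the origin is H = [[10, -10, 0], [-10, 0, -8], [0, -8, -8]].
Congruent diagonalization of H (simultaneous row and column reduction) yields pivots 10, -10, -8/5.
So there are 1 positive, 2 negative pivots.
H is indefinite, so the origin is a saddle point.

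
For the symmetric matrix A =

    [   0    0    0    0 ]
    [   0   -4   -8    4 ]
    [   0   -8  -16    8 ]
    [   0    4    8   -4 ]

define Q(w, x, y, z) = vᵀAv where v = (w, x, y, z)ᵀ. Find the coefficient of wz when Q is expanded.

0

The coefficient of wz is A[1,4] + A[4,1] = 2·0 = 0.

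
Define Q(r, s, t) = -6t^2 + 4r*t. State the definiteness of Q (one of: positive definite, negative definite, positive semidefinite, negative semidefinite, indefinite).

The symmetric matrix is A = [[0, 0, 2], [0, 0, 0], [2, 0, -6]].
A is congruent to a diagonal matrix with 1 positive, 1 negative and 1 zero entries, so Q is indefinite.

indefinite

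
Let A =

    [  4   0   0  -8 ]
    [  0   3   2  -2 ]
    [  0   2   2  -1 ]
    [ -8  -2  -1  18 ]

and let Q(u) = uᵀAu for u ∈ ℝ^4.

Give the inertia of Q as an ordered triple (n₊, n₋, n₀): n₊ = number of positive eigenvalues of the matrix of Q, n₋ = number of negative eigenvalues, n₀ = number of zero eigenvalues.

(4, 0, 0)

Row-reducing A symmetrically gives the diagonal entries 4, 3, 2/3, 1/2.
Counting signs: 4 positive.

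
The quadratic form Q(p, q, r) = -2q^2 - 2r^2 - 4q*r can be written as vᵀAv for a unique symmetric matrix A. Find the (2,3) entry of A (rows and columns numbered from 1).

-2

The coefficient of q·r in Q is -4. For a symmetric A this equals A[2,3] + A[3,2] = 2·A[2,3].
So A[2,3] = -4/2 = -2.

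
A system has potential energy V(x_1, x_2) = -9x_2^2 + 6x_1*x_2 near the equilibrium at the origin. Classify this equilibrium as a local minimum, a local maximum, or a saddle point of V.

The Hessian at the origin is H = [[0, 6], [6, -18]].
det H = 0·-18 − (6)² = -36 < 0, so H is indefinite.
Therefore the origin is a saddle point.

saddle point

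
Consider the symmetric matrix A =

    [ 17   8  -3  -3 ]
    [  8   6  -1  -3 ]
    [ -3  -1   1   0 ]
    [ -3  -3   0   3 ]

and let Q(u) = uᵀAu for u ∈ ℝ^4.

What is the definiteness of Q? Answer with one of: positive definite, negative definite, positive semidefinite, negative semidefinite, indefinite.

positive definite

An LDLᵀ factorisation of A has diagonal entries 17, 38/17, 15/38, 6/5.
That gives 4 positive pivots.
Hence Q is positive definite.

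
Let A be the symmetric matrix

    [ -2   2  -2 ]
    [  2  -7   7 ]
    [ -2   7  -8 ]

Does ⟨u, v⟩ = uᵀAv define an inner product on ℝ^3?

no

Applying the same elementary operations to the rows and columns of A produces a congruent diagonal matrix with entries -2, -5, -1.
Counting signs: 3 negative.
Hence Q is negative definite.
⟨·,·⟩ is an inner product exactly when A is positive definite.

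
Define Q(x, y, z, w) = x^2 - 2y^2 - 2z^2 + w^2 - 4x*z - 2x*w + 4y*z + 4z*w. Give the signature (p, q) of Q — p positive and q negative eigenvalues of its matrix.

Write A = [[1, 0, -2, -1], [0, -2, 2, 0], [-2, 2, -2, 2], [-1, 0, 2, 1]].
Row-reducing A symmetrically gives the diagonal entries 1, -2, -4, 0.
So there are 1 positive, 2 negative, 1 zero pivots.

(1, 2)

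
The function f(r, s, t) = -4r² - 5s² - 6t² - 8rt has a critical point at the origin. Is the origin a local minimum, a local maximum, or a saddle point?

local maximum

The Hessian at the origin is H = [[-8, 0, -8], [0, -10, 0], [-8, 0, -12]].
Congruent diagonalization of H (simultaneous row and column reduction) yields pivots -8, -10, -4.
So there are 3 negative pivots.
H is negative definite, so the origin is a strict local maximum.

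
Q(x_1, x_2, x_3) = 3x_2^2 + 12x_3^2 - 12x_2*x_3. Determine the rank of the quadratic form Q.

1

The associated matrix is A = [[0, 0, 0], [0, 3, -6], [0, -6, 12]].
Row-reducing A symmetrically gives the diagonal entries 0, 3, 0.
Counting signs: 1 positive, 2 zero.
The rank is the number of nonzero pivots: 1.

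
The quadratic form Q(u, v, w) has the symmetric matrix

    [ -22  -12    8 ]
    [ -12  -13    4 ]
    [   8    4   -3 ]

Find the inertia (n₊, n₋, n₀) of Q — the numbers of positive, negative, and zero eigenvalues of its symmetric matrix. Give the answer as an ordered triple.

(0, 3, 0)

Row-reducing A symmetrically gives the diagonal entries -22, -71/11, -5/71.
Counting signs: 3 negative.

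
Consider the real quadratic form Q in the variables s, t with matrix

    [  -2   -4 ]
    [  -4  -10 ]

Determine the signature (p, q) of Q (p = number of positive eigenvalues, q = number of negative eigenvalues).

An LDLᵀ factorisation of A has diagonal entries -2, -2.
Counting signs: 2 negative.

(0, 2)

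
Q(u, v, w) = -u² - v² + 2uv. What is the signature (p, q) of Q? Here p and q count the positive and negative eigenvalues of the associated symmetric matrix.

Write A = [[-1, 1, 0], [1, -1, 0], [0, 0, 0]].
Symmetric row and column elimination reduces A to a congruent diagonal form with pivots -1, 0, 0.
That gives 1 negative, 2 zero pivots.

(0, 1)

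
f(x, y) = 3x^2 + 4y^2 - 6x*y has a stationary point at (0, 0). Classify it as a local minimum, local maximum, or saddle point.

local minimum

The Hessian at the origin is H = [[6, -6], [-6, 8]].
det H = 6·8 − (-6)² = 12 > 0 and H[1,1] = 6 > 0, so H is positive definite.
Therefore the origin is a local minimum.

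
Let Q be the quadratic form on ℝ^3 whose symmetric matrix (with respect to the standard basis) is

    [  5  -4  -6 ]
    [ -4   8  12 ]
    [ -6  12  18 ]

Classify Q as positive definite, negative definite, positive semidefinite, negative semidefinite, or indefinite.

positive semidefinite

Applying the same elementary operations to the rows and columns of A produces a congruent diagonal matrix with entries 5, 24/5, 0.
That gives 2 positive, 1 zero pivots.
Hence Q is positive semidefinite.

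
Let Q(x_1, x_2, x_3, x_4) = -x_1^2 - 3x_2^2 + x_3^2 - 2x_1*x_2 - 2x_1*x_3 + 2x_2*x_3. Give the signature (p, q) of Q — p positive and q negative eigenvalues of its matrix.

(1, 2)

Write A = [[-1, -1, -1, 0], [-1, -3, 1, 0], [-1, 1, 1, 0], [0, 0, 0, 0]].
Applying the same elementary operations to the rows and columns of A produces a congruent diagonal matrix with entries -1, -2, 4, 0.
So there are 1 positive, 2 negative, 1 zero pivots.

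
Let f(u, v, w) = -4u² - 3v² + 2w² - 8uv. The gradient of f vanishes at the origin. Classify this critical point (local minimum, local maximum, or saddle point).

saddle point

The Hessian at the origin is H = [[-8, -8, 0], [-8, -6, 0], [0, 0, 4]].
Congruent diagonalization of H (simultaneous row and column reduction) yields pivots -8, 2, 4.
That gives 2 positive, 1 negative pivots.
H is indefinite, so the origin is a saddle point.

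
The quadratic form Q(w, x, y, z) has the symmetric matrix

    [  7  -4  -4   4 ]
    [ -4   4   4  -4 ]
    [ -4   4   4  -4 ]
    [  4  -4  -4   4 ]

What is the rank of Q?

2

Row-reducing A symmetrically gives the diagonal entries 7, 12/7, 0, 0.
Counting signs: 2 positive, 2 zero.
The rank is the number of nonzero pivots: 2.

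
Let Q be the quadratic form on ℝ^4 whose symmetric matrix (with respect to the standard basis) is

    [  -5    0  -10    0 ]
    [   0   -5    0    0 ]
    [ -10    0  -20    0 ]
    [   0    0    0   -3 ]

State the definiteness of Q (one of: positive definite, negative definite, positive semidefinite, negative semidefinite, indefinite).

Applying the same elementary operations to the rows and columns of A produces a congruent diagonal matrix with entries -5, -5, 0, -3.
So there are 3 negative, 1 zero pivots.
Hence Q is negative semidefinite.

negative semidefinite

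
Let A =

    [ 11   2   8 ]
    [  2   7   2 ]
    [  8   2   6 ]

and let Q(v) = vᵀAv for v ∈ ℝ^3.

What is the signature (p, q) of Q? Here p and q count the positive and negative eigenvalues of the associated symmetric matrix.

(3, 0)

Applying the same elementary operations to the rows and columns of A produces a congruent diagonal matrix with entries 11, 73/11, 10/73.
So there are 3 positive pivots.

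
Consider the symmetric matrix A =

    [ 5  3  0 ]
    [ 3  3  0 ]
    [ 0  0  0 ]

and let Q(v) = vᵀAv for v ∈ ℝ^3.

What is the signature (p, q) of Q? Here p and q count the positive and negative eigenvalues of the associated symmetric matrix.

Applying the same elementary operations to the rows and columns of A produces a congruent diagonal matrix with entries 5, 6/5, 0.
That gives 2 positive, 1 zero pivots.

(2, 0)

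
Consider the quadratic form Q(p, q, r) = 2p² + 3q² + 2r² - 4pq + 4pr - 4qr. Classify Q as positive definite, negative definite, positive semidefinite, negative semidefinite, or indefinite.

positive semidefinite

The symmetric matrix is A = [[2, -2, 2], [-2, 3, -2], [2, -2, 2]].
Congruent diagonalization of A (simultaneous row and column reduction) yields pivots 2, 1, 0.
That gives 2 positive, 1 zero pivots.
Hence Q is positive semidefinite.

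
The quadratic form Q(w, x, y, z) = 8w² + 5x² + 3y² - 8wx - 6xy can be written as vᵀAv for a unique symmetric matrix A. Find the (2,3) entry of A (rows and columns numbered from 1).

The coefficient of x·y in Q is -6. For a symmetric A this equals A[2,3] + A[3,2] = 2·A[2,3].
So A[2,3] = -6/2 = -3.

-3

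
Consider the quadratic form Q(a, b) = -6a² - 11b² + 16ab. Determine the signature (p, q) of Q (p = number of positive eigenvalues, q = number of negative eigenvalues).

(0, 2)

The symmetric matrix is A = [[-6, 8], [8, -11]].
Row-reducing A symmetrically gives the diagonal entries -6, -1/3.
That gives 2 negative pivots.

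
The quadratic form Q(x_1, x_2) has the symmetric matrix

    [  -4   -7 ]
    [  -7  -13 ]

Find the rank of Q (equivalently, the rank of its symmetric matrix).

Symmetric row and column elimination reduces A to a congruent diagonal form with pivots -4, -3/4.
Counting signs: 2 negative.
The rank is the number of nonzero pivots: 2.

2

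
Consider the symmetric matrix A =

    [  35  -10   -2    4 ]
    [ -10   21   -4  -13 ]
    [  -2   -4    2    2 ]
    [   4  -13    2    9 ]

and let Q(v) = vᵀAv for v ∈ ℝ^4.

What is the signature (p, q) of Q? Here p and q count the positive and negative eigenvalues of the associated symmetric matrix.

(4, 0)

Congruent diagonalization of A (simultaneous row and column reduction) yields pivots 35, 127/7, 466/635, 2/233.
That gives 4 positive pivots.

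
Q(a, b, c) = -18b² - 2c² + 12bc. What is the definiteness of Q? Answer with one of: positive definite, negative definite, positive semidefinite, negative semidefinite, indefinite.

The symmetric matrix is A = [[0, 0, 0], [0, -18, 6], [0, 6, -2]].
Congruent diagonalization of A (simultaneous row and column reduction) yields pivots 0, -18, 0.
So there are 1 negative, 2 zero pivots.
Hence Q is negative semidefinite.

negative semidefinite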